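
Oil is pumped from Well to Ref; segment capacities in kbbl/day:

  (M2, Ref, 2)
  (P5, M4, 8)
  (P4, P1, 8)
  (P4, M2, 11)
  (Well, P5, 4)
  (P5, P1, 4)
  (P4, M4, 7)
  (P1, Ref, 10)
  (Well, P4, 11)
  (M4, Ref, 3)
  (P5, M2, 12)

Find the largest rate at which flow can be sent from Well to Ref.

Augment Well→P4→M2→Ref: bottleneck 2, flow now 2.
Augment Well→P4→P1→Ref: bottleneck 8, flow now 10.
Augment Well→P4→M4→Ref: bottleneck 1, flow now 11.
Augment Well→P5→P1→Ref: bottleneck 2, flow now 13.
Augment Well→P5→M4→Ref: bottleneck 2, flow now 15.
No augmenting path remains; maximum flow = 15.
In the residual graph, reachable from Well: {Well}.
Min-cut edges: Well→P4 (11), Well→P5 (4); capacity 11 + 4 = 15.
This cut is saturated, so no flow can exceed 15.

15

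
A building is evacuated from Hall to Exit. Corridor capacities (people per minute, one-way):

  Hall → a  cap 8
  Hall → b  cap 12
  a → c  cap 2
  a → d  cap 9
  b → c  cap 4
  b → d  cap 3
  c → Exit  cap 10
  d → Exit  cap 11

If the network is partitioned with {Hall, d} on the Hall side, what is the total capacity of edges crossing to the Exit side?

31

Edges leaving {Hall, d}: Hall→a (8), Hall→b (12), d→Exit (11).
Cut capacity = 8 + 12 + 11 = 31.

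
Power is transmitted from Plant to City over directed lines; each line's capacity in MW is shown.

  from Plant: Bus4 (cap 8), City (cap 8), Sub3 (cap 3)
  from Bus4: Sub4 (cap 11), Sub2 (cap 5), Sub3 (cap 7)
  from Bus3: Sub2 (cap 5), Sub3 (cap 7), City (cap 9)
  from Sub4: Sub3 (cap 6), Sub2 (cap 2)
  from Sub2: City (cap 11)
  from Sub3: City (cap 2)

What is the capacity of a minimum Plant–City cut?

Augment Plant→City: bottleneck 8, flow now 8.
Augment Plant→Sub3→City: bottleneck 2, flow now 10.
Augment Plant→Bus4→Sub2→City: bottleneck 5, flow now 15.
Augment Plant→Bus4→Sub4→Sub2→City: bottleneck 2, flow now 17.
No augmenting path remains; maximum flow = 17.
By max-flow min-cut, the minimum cut capacity equals the max flow.
In the residual graph, reachable from Plant: {Plant, Bus4, Sub4, Sub3}.
Min-cut edges: Plant→City (8), Bus4→Sub2 (5), Sub4→Sub2 (2), Sub3→City (2); capacity 8 + 5 + 2 + 2 = 17.

17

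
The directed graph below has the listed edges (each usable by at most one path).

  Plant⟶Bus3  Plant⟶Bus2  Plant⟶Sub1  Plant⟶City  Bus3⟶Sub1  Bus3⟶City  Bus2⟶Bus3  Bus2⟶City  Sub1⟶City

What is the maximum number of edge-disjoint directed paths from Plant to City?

4

Assign every edge capacity 1; by Menger, the answer equals the max flow.
Path Plant→City (+1); total 1.
Path Plant→Bus3→City (+1); total 2.
Path Plant→Bus2→City (+1); total 3.
Path Plant→Sub1→City (+1); total 4.
No residual Plant→City path; max flow = 4.
Certifying cut of size 4: {Plant→Bus2, Plant→Bus3, Plant→City, Plant→Sub1}.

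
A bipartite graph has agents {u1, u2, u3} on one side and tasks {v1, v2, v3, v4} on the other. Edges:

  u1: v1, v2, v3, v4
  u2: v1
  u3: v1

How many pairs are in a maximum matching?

2

Unit-capacity flow: source→left, listed edges, right→sink; max matching = max flow.
Augmenting path u1→v1 (+1); matched 1.
Augmenting path u2→v1→u1→v2 (+1); matched 2.
No augmenting path remains; maximum matching = 2.
König certificate: {u1, v1} is a vertex cover of size 2 (every listed pair touches it), so no matching can be larger.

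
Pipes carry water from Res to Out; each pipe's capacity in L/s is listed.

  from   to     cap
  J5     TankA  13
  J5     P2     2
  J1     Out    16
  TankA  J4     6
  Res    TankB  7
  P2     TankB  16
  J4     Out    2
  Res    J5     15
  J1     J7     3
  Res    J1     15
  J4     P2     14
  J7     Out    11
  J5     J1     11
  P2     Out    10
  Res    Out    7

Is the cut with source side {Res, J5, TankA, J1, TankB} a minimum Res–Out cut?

Yes — it is a minimum cut (capacity 34).

Given cut capacity: 7 + 2 + 6 + 3 + 16 = 34.
Augment Res→Out: bottleneck 7, flow now 7.
Augment Res→J1→Out: bottleneck 15, flow now 22.
Augment Res→J5→J1→Out: bottleneck 1, flow now 23.
Augment Res→J5→P2→Out: bottleneck 2, flow now 25.
Augment Res→J5→TankA→J4→Out: bottleneck 2, flow now 27.
Augment Res→J5→J1→J7→Out: bottleneck 3, flow now 30.
Augment Res→J5→TankA→J4→P2→Out: bottleneck 4, flow now 34.
No augmenting path remains; maximum flow = 34.
Cut capacity 34 equals the max flow, so it is a minimum cut.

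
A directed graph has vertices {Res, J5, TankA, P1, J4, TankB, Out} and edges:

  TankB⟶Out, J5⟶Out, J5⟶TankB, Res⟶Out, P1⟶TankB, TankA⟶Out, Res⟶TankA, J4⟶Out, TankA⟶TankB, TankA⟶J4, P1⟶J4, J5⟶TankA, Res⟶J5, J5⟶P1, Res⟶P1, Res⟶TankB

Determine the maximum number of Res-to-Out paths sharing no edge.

5

Assign every edge capacity 1; by Menger, the answer equals the max flow.
Path Res→Out (+1); total 1.
Path Res→J5→Out (+1); total 2.
Path Res→TankA→Out (+1); total 3.
Path Res→TankB→Out (+1); total 4.
Path Res→P1→J4→Out (+1); total 5.
No residual Res→Out path; max flow = 5.
Certifying cut of size 5: {Res→J5, Res→Out, Res→P1, Res→TankA, Res→TankB}.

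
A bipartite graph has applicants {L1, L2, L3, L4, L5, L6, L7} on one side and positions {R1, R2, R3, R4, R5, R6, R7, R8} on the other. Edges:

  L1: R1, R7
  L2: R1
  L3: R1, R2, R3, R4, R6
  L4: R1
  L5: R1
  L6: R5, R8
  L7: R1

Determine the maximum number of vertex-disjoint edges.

Unit-capacity flow: source→left, listed edges, right→sink; max matching = max flow.
Augmenting path L1→R1 (+1); matched 1.
Augmenting path L3→R2 (+1); matched 2.
Augmenting path L6→R5 (+1); matched 3.
Augmenting path L2→R1→L1→R7 (+1); matched 4.
No augmenting path remains; maximum matching = 4.
König certificate: {L1, L3, L6, R1} is a vertex cover of size 4 (every listed pair touches it), so no matching can be larger.

4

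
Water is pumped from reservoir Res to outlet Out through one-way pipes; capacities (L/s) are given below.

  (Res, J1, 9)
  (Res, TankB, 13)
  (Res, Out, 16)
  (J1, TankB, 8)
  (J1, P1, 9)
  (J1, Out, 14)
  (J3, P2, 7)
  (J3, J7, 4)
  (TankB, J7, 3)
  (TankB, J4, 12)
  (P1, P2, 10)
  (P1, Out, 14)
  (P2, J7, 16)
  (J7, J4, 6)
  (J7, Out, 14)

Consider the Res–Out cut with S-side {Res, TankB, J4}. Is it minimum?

Yes — it is a minimum cut (capacity 28).

Given cut capacity: 9 + 16 + 3 = 28.
Augment Res→Out: bottleneck 16, flow now 16.
Augment Res→J1→Out: bottleneck 9, flow now 25.
Augment Res→TankB→J7→Out: bottleneck 3, flow now 28.
No augmenting path remains; maximum flow = 28.
Cut capacity 28 equals the max flow, so it is a minimum cut.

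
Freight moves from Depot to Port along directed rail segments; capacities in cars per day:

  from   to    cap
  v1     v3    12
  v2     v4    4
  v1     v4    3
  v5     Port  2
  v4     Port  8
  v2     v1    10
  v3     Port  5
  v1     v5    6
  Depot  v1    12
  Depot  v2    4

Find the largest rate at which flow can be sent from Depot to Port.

14

Augment Depot→v1→v3→Port: bottleneck 5, flow now 5.
Augment Depot→v1→v4→Port: bottleneck 3, flow now 8.
Augment Depot→v1→v5→Port: bottleneck 2, flow now 10.
Augment Depot→v2→v4→Port: bottleneck 4, flow now 14.
No augmenting path remains; maximum flow = 14.
In the residual graph, reachable from Depot: {Depot, v1, v3, v5}.
Min-cut edges: Depot→v2 (4), v1→v4 (3), v3→Port (5), v5→Port (2); capacity 4 + 3 + 5 + 2 = 14.
This cut is saturated, so no flow can exceed 14.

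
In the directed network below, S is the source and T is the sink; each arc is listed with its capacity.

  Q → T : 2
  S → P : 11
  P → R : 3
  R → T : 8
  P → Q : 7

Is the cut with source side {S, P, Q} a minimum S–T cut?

Yes — it is a minimum cut (capacity 5).

Given cut capacity: 3 + 2 = 5.
Augment S→P→Q→T: bottleneck 2, flow now 2.
Augment S→P→R→T: bottleneck 3, flow now 5.
No augmenting path remains; maximum flow = 5.
Cut capacity 5 equals the max flow, so it is a minimum cut.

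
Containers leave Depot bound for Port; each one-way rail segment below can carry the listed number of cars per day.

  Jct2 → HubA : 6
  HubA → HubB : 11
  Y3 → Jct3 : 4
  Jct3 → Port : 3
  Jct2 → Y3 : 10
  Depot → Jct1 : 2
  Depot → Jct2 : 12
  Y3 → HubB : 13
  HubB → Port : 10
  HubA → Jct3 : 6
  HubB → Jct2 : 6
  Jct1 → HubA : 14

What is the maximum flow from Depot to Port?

13

Augment Depot→Jct1→HubA→HubB→Port: bottleneck 2, flow now 2.
Augment Depot→Jct2→Y3→HubB→Port: bottleneck 8, flow now 10.
Augment Depot→Jct2→Y3→Jct3→Port: bottleneck 2, flow now 12.
Augment Depot→Jct2→HubA→Jct3→Port: bottleneck 1, flow now 13.
No augmenting path remains; maximum flow = 13.
In the residual graph, reachable from Depot: {Depot, Jct1, Jct2, Y3, HubA, HubB, Jct3}.
Min-cut edges: HubB→Port (10), Jct3→Port (3); capacity 10 + 3 = 13.
This cut is saturated, so no flow can exceed 13.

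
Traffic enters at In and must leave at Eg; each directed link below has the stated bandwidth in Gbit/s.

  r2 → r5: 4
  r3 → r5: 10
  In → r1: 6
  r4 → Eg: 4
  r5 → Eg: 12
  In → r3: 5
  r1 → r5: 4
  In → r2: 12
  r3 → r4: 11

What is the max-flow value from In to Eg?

Augment In→r1→r5→Eg: bottleneck 4, flow now 4.
Augment In→r2→r5→Eg: bottleneck 4, flow now 8.
Augment In→r3→r4→Eg: bottleneck 4, flow now 12.
Augment In→r3→r5→Eg: bottleneck 1, flow now 13.
No augmenting path remains; maximum flow = 13.
In the residual graph, reachable from In: {In, r1, r2}.
Min-cut edges: In→r3 (5), r1→r5 (4), r2→r5 (4); capacity 5 + 4 + 4 = 13.
This cut is saturated, so no flow can exceed 13.

13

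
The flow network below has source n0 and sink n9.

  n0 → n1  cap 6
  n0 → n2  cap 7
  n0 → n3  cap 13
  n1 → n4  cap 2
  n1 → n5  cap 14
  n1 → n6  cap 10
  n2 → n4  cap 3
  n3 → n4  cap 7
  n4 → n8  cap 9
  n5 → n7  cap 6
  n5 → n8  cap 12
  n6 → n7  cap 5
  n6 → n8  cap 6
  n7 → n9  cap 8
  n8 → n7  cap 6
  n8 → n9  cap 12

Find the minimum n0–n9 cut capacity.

Augment n0→n1→n4→n8→n9: bottleneck 2, flow now 2.
Augment n0→n1→n5→n7→n9: bottleneck 4, flow now 6.
Augment n0→n2→n4→n8→n9: bottleneck 3, flow now 9.
Augment n0→n3→n4→n8→n9: bottleneck 4, flow now 13.
Augment n0→n3→n4→n1→n5→n7→n9: bottleneck 2, flow now 15. (uses reverse residual edge)
No augmenting path remains; maximum flow = 15.
By max-flow min-cut, the minimum cut capacity equals the max flow.
In the residual graph, reachable from n0: {n0, n2, n3, n4}.
Min-cut edges: n0→n1 (6), n4→n8 (9); capacity 6 + 9 = 15.

15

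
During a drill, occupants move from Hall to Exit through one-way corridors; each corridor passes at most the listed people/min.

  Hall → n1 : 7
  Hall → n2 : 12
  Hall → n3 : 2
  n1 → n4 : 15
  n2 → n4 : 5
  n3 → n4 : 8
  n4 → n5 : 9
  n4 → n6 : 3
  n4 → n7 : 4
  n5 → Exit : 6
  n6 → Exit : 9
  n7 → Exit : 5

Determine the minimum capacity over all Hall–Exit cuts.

Augment Hall→n1→n4→n5→Exit: bottleneck 6, flow now 6.
Augment Hall→n1→n4→n6→Exit: bottleneck 1, flow now 7.
Augment Hall→n2→n4→n6→Exit: bottleneck 2, flow now 9.
Augment Hall→n2→n4→n7→Exit: bottleneck 3, flow now 12.
Augment Hall→n3→n4→n7→Exit: bottleneck 1, flow now 13.
No augmenting path remains; maximum flow = 13.
By max-flow min-cut, the minimum cut capacity equals the max flow.
In the residual graph, reachable from Hall: {Hall, n1, n2, n3, n4, n5}.
Min-cut edges: n4→n6 (3), n4→n7 (4), n5→Exit (6); capacity 3 + 4 + 6 = 13.

13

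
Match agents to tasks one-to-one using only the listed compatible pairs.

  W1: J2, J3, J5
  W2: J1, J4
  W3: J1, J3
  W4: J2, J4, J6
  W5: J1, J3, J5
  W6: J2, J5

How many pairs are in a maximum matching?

6

Unit-capacity flow: source→left, listed edges, right→sink; max matching = max flow.
Augmenting path W1→J2 (+1); matched 1.
Augmenting path W2→J1 (+1); matched 2.
Augmenting path W3→J3 (+1); matched 3.
Augmenting path W4→J4 (+1); matched 4.
Augmenting path W5→J5 (+1); matched 5.
Augmenting path W6→J5→W5→J1→W2→J4→W4→J6 (+1); matched 6.
No augmenting path remains; maximum matching = 6.
König certificate: {W1, W2, W3, W4, W5, W6} is a vertex cover of size 6 (every listed pair touches it), so no matching can be larger.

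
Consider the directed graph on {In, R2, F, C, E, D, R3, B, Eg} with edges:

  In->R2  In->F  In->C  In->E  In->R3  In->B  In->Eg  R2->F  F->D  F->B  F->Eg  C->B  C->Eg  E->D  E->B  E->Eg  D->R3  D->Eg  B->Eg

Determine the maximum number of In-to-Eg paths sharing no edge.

6

Assign every edge capacity 1; by Menger, the answer equals the max flow.
Path In→Eg (+1); total 1.
Path In→F→Eg (+1); total 2.
Path In→C→Eg (+1); total 3.
Path In→E→Eg (+1); total 4.
Path In→B→Eg (+1); total 5.
Path In→R2→F→D→Eg (+1); total 6.
No residual In→Eg path; max flow = 6.
Certifying cut of size 6: {In→B, In→C, In→E, In→Eg, In→F, In→R2}.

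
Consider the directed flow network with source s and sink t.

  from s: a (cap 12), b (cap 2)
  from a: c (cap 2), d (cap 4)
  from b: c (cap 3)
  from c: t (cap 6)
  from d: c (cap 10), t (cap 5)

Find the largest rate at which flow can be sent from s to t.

8

Augment s→a→c→t: bottleneck 2, flow now 2.
Augment s→a→d→t: bottleneck 4, flow now 6.
Augment s→b→c→t: bottleneck 2, flow now 8.
No augmenting path remains; maximum flow = 8.
In the residual graph, reachable from s: {s, a}.
Min-cut edges: s→b (2), a→c (2), a→d (4); capacity 2 + 2 + 4 = 8.
This cut is saturated, so no flow can exceed 8.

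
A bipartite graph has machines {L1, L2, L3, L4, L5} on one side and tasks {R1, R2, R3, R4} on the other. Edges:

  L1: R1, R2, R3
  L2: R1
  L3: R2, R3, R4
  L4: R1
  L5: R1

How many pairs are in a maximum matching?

Unit-capacity flow: source→left, listed edges, right→sink; max matching = max flow.
Augmenting path L1→R1 (+1); matched 1.
Augmenting path L3→R2 (+1); matched 2.
Augmenting path L2→R1→L1→R3 (+1); matched 3.
No augmenting path remains; maximum matching = 3.
König certificate: {L1, L3, R1} is a vertex cover of size 3 (every listed pair touches it), so no matching can be larger.

3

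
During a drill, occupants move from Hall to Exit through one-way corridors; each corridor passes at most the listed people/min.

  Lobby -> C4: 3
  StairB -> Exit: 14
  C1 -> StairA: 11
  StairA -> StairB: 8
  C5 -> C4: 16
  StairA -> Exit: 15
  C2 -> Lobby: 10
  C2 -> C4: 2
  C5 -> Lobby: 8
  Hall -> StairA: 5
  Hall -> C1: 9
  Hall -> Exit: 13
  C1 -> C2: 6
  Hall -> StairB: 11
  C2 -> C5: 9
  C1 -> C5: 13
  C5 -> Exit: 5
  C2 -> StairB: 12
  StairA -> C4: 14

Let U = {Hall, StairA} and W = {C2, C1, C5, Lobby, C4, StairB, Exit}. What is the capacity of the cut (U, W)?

Edges leaving {Hall, StairA}: Hall→C1 (9), Hall→StairB (11), Hall→Exit (13), StairA→C4 (14), StairA→StairB (8), StairA→Exit (15).
Cut capacity = 9 + 11 + 13 + 14 + 8 + 15 = 70.

70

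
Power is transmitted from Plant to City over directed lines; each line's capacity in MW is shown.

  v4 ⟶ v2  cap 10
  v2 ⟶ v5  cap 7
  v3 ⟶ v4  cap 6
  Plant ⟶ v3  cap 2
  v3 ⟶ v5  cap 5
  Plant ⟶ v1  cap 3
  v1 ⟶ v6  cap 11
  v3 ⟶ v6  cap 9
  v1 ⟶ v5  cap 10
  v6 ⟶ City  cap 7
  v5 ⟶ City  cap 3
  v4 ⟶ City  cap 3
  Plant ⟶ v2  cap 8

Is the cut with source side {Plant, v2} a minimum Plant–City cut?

No — its capacity is 12, but the minimum cut has capacity 8.

Given cut capacity: 3 + 2 + 7 = 12.
Augment Plant→v1→v5→City: bottleneck 3, flow now 3.
Augment Plant→v3→v4→City: bottleneck 2, flow now 5.
Augment Plant→v2→v5→v1→v6→City: bottleneck 3, flow now 8. (uses reverse residual edge)
No augmenting path remains; maximum flow = 8.
In the residual graph, reachable from Plant: {Plant, v2, v5}.
Min-cut edges: Plant→v1 (3), Plant→v3 (2), v5→City (3); capacity 3 + 2 + 3 = 8.
Cut capacity 12 exceeds the max flow 8, so it is not minimum.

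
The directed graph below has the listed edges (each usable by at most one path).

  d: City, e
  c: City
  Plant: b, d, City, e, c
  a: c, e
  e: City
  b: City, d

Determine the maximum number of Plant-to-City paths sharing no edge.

Assign every edge capacity 1; by Menger, the answer equals the max flow.
Path Plant→City (+1); total 1.
Path Plant→b→City (+1); total 2.
Path Plant→c→City (+1); total 3.
Path Plant→d→City (+1); total 4.
Path Plant→e→City (+1); total 5.
No residual Plant→City path; max flow = 5.
Certifying cut of size 5: {Plant→City, Plant→b, Plant→c, Plant→d, Plant→e}.

5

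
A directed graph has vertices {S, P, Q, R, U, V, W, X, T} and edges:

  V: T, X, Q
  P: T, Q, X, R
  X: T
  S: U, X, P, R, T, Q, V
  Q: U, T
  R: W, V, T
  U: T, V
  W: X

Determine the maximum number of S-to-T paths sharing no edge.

7

Assign every edge capacity 1; by Menger, the answer equals the max flow.
Path S→T (+1); total 1.
Path S→P→T (+1); total 2.
Path S→Q→T (+1); total 3.
Path S→R→T (+1); total 4.
Path S→U→T (+1); total 5.
Path S→V→T (+1); total 6.
Path S→X→T (+1); total 7.
No residual S→T path; max flow = 7.
Certifying cut of size 7: {S→P, S→Q, S→R, S→T, S→U, S→V, S→X}.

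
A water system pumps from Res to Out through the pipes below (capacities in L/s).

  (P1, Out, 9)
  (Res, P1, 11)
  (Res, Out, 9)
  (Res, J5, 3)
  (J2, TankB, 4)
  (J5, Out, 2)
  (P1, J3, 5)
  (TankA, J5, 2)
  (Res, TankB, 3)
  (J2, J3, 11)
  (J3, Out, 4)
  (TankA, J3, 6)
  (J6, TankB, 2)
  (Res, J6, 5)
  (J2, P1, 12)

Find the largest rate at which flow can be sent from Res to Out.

22

Augment Res→Out: bottleneck 9, flow now 9.
Augment Res→P1→Out: bottleneck 9, flow now 18.
Augment Res→J5→Out: bottleneck 2, flow now 20.
Augment Res→P1→J3→Out: bottleneck 2, flow now 22.
No augmenting path remains; maximum flow = 22.
In the residual graph, reachable from Res: {Res, J6, J5, TankB}.
Min-cut edges: Res→P1 (11), Res→Out (9), J5→Out (2); capacity 11 + 9 + 2 = 22.
This cut is saturated, so no flow can exceed 22.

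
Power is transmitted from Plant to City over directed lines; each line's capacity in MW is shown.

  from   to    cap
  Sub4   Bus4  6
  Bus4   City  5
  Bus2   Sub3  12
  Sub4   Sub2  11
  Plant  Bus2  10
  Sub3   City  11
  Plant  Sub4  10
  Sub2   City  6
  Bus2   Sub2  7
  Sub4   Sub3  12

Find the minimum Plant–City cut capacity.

20

Augment Plant→Sub4→Bus4→City: bottleneck 5, flow now 5.
Augment Plant→Sub4→Sub3→City: bottleneck 5, flow now 10.
Augment Plant→Bus2→Sub3→City: bottleneck 6, flow now 16.
Augment Plant→Bus2→Sub2→City: bottleneck 4, flow now 20.
No augmenting path remains; maximum flow = 20.
By max-flow min-cut, the minimum cut capacity equals the max flow.
In the residual graph, reachable from Plant: {Plant}.
Min-cut edges: Plant→Sub4 (10), Plant→Bus2 (10); capacity 10 + 10 = 20.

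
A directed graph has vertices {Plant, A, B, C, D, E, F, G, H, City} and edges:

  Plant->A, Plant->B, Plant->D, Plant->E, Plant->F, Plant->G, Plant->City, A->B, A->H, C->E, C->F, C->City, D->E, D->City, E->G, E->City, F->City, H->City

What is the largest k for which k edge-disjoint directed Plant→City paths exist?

Assign every edge capacity 1; by Menger, the answer equals the max flow.
Path Plant→City (+1); total 1.
Path Plant→D→City (+1); total 2.
Path Plant→E→City (+1); total 3.
Path Plant→F→City (+1); total 4.
Path Plant→A→H→City (+1); total 5.
No residual Plant→City path; max flow = 5.
Certifying cut of size 5: {Plant→A, Plant→City, Plant→D, Plant→E, Plant→F}.

5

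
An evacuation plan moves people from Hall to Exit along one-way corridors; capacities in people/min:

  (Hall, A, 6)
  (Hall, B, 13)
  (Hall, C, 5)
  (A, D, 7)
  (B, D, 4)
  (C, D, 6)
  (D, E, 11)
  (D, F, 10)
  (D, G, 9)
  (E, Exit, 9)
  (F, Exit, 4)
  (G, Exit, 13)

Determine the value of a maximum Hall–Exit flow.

15

Augment Hall→A→D→E→Exit: bottleneck 6, flow now 6.
Augment Hall→B→D→E→Exit: bottleneck 3, flow now 9.
Augment Hall→B→D→F→Exit: bottleneck 1, flow now 10.
Augment Hall→C→D→F→Exit: bottleneck 3, flow now 13.
Augment Hall→C→D→G→Exit: bottleneck 2, flow now 15.
No augmenting path remains; maximum flow = 15.
In the residual graph, reachable from Hall: {Hall, B}.
Min-cut edges: Hall→A (6), Hall→C (5), B→D (4); capacity 6 + 5 + 4 = 15.
This cut is saturated, so no flow can exceed 15.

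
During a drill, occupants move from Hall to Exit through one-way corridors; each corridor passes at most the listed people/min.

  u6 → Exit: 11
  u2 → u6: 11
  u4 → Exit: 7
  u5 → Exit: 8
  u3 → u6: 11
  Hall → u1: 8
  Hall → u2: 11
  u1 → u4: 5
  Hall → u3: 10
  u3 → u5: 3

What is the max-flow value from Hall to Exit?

Augment Hall→u1→u4→Exit: bottleneck 5, flow now 5.
Augment Hall→u2→u6→Exit: bottleneck 11, flow now 16.
Augment Hall→u3→u5→Exit: bottleneck 3, flow now 19.
No augmenting path remains; maximum flow = 19.
In the residual graph, reachable from Hall: {Hall, u1, u2, u3, u6}.
Min-cut edges: u1→u4 (5), u3→u5 (3), u6→Exit (11); capacity 5 + 3 + 11 = 19.
This cut is saturated, so no flow can exceed 19.

19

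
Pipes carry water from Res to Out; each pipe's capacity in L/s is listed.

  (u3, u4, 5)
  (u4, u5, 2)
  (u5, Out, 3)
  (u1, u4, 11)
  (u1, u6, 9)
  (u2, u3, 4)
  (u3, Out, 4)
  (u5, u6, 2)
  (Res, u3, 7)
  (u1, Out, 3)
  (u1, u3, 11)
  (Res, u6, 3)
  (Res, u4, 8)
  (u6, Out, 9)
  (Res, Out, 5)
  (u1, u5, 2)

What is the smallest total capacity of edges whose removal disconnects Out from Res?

Augment Res→Out: bottleneck 5, flow now 5.
Augment Res→u3→Out: bottleneck 4, flow now 9.
Augment Res→u6→Out: bottleneck 3, flow now 12.
Augment Res→u4→u5→Out: bottleneck 2, flow now 14.
No augmenting path remains; maximum flow = 14.
By max-flow min-cut, the minimum cut capacity equals the max flow.
In the residual graph, reachable from Res: {Res, u3, u4}.
Min-cut edges: Res→u6 (3), Res→Out (5), u3→Out (4), u4→u5 (2); capacity 3 + 5 + 4 + 2 = 14.

14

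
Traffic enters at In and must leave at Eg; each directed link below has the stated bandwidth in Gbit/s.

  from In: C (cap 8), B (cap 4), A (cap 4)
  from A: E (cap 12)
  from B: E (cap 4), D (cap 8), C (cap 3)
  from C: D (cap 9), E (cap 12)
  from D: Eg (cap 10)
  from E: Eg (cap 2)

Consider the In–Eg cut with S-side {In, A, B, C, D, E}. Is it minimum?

Yes — it is a minimum cut (capacity 12).

Given cut capacity: 10 + 2 = 12.
Augment In→A→E→Eg: bottleneck 2, flow now 2.
Augment In→B→D→Eg: bottleneck 4, flow now 6.
Augment In→C→D→Eg: bottleneck 6, flow now 12.
No augmenting path remains; maximum flow = 12.
Cut capacity 12 equals the max flow, so it is a minimum cut.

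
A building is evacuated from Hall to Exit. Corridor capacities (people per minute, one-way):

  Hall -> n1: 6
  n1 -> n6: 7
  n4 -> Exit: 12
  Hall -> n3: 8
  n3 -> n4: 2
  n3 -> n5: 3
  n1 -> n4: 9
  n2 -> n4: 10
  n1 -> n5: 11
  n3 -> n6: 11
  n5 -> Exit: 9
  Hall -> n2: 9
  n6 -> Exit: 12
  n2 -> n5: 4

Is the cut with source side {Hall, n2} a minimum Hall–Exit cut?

No — its capacity is 28, but the minimum cut has capacity 23.

Given cut capacity: 6 + 8 + 10 + 4 = 28.
Augment Hall→n1→n4→Exit: bottleneck 6, flow now 6.
Augment Hall→n2→n4→Exit: bottleneck 6, flow now 12.
Augment Hall→n2→n5→Exit: bottleneck 3, flow now 15.
Augment Hall→n3→n5→Exit: bottleneck 3, flow now 18.
Augment Hall→n3→n6→Exit: bottleneck 5, flow now 23.
No augmenting path remains; maximum flow = 23.
In the residual graph, reachable from Hall: {Hall}.
Min-cut edges: Hall→n1 (6), Hall→n2 (9), Hall→n3 (8); capacity 6 + 9 + 8 = 23.
Cut capacity 28 exceeds the max flow 23, so it is not minimum.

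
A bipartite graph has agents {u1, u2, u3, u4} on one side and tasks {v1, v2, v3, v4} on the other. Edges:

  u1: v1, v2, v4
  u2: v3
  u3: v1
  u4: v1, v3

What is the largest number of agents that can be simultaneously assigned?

Unit-capacity flow: source→left, listed edges, right→sink; max matching = max flow.
Augmenting path u1→v1 (+1); matched 1.
Augmenting path u2→v3 (+1); matched 2.
Augmenting path u3→v1→u1→v2 (+1); matched 3.
No augmenting path remains; maximum matching = 3.
König certificate: {u1, v1, v3} is a vertex cover of size 3 (every listed pair touches it), so no matching can be larger.

3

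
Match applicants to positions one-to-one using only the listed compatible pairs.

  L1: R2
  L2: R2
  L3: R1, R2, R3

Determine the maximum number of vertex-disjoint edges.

2

Unit-capacity flow: source→left, listed edges, right→sink; max matching = max flow.
Augmenting path L1→R2 (+1); matched 1.
Augmenting path L3→R1 (+1); matched 2.
No augmenting path remains; maximum matching = 2.
König certificate: {L3, R2} is a vertex cover of size 2 (every listed pair touches it), so no matching can be larger.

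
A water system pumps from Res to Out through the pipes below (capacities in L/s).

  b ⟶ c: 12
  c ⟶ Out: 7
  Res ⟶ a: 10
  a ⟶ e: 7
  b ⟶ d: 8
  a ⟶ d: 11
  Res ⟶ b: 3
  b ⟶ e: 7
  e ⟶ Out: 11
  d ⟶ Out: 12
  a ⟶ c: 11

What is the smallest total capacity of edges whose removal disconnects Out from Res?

13

Augment Res→a→c→Out: bottleneck 7, flow now 7.
Augment Res→a→d→Out: bottleneck 3, flow now 10.
Augment Res→b→d→Out: bottleneck 3, flow now 13.
No augmenting path remains; maximum flow = 13.
By max-flow min-cut, the minimum cut capacity equals the max flow.
In the residual graph, reachable from Res: {Res}.
Min-cut edges: Res→a (10), Res→b (3); capacity 10 + 3 = 13.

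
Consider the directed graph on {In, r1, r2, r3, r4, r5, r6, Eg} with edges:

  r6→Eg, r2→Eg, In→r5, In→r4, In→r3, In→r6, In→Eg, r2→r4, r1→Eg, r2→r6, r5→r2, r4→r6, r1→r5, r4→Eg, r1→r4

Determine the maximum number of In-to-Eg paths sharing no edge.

Assign every edge capacity 1; by Menger, the answer equals the max flow.
Path In→Eg (+1); total 1.
Path In→r4→Eg (+1); total 2.
Path In→r6→Eg (+1); total 3.
Path In→r5→r2→Eg (+1); total 4.
No residual In→Eg path; max flow = 4.
Certifying cut of size 4: {In→Eg, In→r4, In→r5, In→r6}.

4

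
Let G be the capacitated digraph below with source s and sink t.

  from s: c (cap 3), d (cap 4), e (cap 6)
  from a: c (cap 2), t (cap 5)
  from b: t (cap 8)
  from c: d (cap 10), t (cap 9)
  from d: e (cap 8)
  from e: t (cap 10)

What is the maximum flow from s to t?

Augment s→c→t: bottleneck 3, flow now 3.
Augment s→e→t: bottleneck 6, flow now 9.
Augment s→d→e→t: bottleneck 4, flow now 13.
No augmenting path remains; maximum flow = 13.
In the residual graph, reachable from s: {s}.
Min-cut edges: s→c (3), s→d (4), s→e (6); capacity 3 + 4 + 6 = 13.
This cut is saturated, so no flow can exceed 13.

13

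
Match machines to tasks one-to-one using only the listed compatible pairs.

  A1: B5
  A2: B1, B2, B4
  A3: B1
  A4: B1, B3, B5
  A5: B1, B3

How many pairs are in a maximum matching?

4

Unit-capacity flow: source→left, listed edges, right→sink; max matching = max flow.
Augmenting path A1→B5 (+1); matched 1.
Augmenting path A2→B1 (+1); matched 2.
Augmenting path A4→B3 (+1); matched 3.
Augmenting path A3→B1→A2→B2 (+1); matched 4.
No augmenting path remains; maximum matching = 4.
König certificate: {A2, B1, B3, B5} is a vertex cover of size 4 (every listed pair touches it), so no matching can be larger.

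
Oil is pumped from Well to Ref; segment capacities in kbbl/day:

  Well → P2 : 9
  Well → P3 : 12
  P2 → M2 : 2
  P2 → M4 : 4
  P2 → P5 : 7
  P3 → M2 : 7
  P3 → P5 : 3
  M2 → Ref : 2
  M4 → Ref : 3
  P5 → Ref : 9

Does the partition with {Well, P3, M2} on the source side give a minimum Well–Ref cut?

Given cut capacity: 9 + 3 + 2 = 14.
Augment Well→P2→M2→Ref: bottleneck 2, flow now 2.
Augment Well→P2→M4→Ref: bottleneck 3, flow now 5.
Augment Well→P2→P5→Ref: bottleneck 4, flow now 9.
Augment Well→P3→P5→Ref: bottleneck 3, flow now 12.
Augment Well→P3→M2→P2→P5→Ref: bottleneck 2, flow now 14. (uses reverse residual edge)
No augmenting path remains; maximum flow = 14.
Cut capacity 14 equals the max flow, so it is a minimum cut.

Yes — it is a minimum cut (capacity 14).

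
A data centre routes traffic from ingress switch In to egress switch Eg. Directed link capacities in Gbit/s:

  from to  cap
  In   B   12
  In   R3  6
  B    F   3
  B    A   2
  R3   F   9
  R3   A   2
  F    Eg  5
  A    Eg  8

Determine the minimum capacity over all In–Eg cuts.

Augment In→B→F→Eg: bottleneck 3, flow now 3.
Augment In→B→A→Eg: bottleneck 2, flow now 5.
Augment In→R3→F→Eg: bottleneck 2, flow now 7.
Augment In→R3→A→Eg: bottleneck 2, flow now 9.
No augmenting path remains; maximum flow = 9.
By max-flow min-cut, the minimum cut capacity equals the max flow.
In the residual graph, reachable from In: {In, B, R3, F}.
Min-cut edges: B→A (2), R3→A (2), F→Eg (5); capacity 2 + 2 + 5 = 9.

9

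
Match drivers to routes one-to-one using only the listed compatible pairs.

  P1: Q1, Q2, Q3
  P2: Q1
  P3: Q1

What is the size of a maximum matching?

Unit-capacity flow: source→left, listed edges, right→sink; max matching = max flow.
Augmenting path P1→Q1 (+1); matched 1.
Augmenting path P2→Q1→P1→Q2 (+1); matched 2.
No augmenting path remains; maximum matching = 2.
König certificate: {P1, Q1} is a vertex cover of size 2 (every listed pair touches it), so no matching can be larger.

2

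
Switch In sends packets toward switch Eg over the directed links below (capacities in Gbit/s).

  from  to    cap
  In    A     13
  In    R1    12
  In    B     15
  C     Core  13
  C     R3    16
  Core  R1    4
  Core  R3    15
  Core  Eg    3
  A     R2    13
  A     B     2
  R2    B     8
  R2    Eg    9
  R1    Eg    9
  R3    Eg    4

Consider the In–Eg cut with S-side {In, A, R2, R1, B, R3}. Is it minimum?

No — its capacity is 22, but the minimum cut has capacity 18.

Given cut capacity: 9 + 9 + 4 = 22.
Augment In→R1→Eg: bottleneck 9, flow now 9.
Augment In→A→R2→Eg: bottleneck 9, flow now 18.
No augmenting path remains; maximum flow = 18.
In the residual graph, reachable from In: {In, A, R2, R1, B}.
Min-cut edges: R2→Eg (9), R1→Eg (9); capacity 9 + 9 = 18.
Cut capacity 22 exceeds the max flow 18, so it is not minimum.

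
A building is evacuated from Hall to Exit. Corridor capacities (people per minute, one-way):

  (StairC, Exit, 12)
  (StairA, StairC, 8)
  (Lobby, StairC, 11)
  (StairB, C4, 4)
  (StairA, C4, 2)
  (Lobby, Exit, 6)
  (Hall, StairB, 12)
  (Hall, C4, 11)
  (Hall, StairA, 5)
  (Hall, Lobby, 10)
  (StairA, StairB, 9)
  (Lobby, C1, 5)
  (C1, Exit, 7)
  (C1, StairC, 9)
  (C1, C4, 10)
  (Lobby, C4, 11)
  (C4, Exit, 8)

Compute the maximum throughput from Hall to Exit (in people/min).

Augment Hall→Lobby→Exit: bottleneck 6, flow now 6.
Augment Hall→C4→Exit: bottleneck 8, flow now 14.
Augment Hall→StairA→StairC→Exit: bottleneck 5, flow now 19.
Augment Hall→Lobby→C1→Exit: bottleneck 4, flow now 23.
No augmenting path remains; maximum flow = 23.
In the residual graph, reachable from Hall: {Hall, StairB, C4}.
Min-cut edges: Hall→StairA (5), Hall→Lobby (10), C4→Exit (8); capacity 5 + 10 + 8 = 23.
This cut is saturated, so no flow can exceed 23.

23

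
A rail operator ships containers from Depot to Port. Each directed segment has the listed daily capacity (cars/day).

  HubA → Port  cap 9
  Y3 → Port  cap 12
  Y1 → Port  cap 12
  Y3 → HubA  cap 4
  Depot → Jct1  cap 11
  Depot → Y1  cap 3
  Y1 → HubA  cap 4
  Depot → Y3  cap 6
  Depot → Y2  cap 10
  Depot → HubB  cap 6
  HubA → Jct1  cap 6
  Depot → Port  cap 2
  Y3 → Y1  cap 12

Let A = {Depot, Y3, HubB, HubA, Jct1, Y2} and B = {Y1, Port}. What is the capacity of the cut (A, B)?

Edges leaving {Depot, Y3, HubB, HubA, Jct1, Y2}: Depot→Y1 (3), Depot→Port (2), Y3→Y1 (12), Y3→Port (12), HubA→Port (9).
Cut capacity = 3 + 2 + 12 + 12 + 9 = 38.

38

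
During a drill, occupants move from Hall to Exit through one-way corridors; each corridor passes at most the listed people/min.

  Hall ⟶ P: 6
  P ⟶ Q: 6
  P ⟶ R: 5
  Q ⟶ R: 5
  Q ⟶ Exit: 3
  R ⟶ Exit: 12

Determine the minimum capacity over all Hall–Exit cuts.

Augment Hall→P→Q→Exit: bottleneck 3, flow now 3.
Augment Hall→P→R→Exit: bottleneck 3, flow now 6.
No augmenting path remains; maximum flow = 6.
By max-flow min-cut, the minimum cut capacity equals the max flow.
In the residual graph, reachable from Hall: {Hall}.
Min-cut edges: Hall→P (6); capacity 6 = 6.

6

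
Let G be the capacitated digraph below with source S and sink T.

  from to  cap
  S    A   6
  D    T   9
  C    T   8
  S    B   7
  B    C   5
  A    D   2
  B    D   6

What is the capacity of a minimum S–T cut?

Augment S→A→D→T: bottleneck 2, flow now 2.
Augment S→B→C→T: bottleneck 5, flow now 7.
Augment S→B→D→T: bottleneck 2, flow now 9.
No augmenting path remains; maximum flow = 9.
By max-flow min-cut, the minimum cut capacity equals the max flow.
In the residual graph, reachable from S: {S, A}.
Min-cut edges: S→B (7), A→D (2); capacity 7 + 2 = 9.

9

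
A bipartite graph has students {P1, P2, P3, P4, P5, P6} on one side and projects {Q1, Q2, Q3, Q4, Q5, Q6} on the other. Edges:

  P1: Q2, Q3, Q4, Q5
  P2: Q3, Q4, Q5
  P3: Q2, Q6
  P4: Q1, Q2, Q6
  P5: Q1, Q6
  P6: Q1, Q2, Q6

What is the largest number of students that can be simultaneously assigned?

5

Unit-capacity flow: source→left, listed edges, right→sink; max matching = max flow.
Augmenting path P1→Q2 (+1); matched 1.
Augmenting path P2→Q3 (+1); matched 2.
Augmenting path P3→Q6 (+1); matched 3.
Augmenting path P4→Q1 (+1); matched 4.
Augmenting path P6→Q2→P1→Q4 (+1); matched 5.
No augmenting path remains; maximum matching = 5.
König certificate: {P1, P2, Q1, Q2, Q6} is a vertex cover of size 5 (every listed pair touches it), so no matching can be larger.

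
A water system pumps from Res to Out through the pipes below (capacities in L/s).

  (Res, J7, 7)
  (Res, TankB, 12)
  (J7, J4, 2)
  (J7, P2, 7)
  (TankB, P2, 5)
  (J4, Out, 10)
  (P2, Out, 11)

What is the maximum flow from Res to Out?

Augment Res→J7→J4→Out: bottleneck 2, flow now 2.
Augment Res→J7→P2→Out: bottleneck 5, flow now 7.
Augment Res→TankB→P2→Out: bottleneck 5, flow now 12.
No augmenting path remains; maximum flow = 12.
In the residual graph, reachable from Res: {Res, TankB}.
Min-cut edges: Res→J7 (7), TankB→P2 (5); capacity 7 + 5 = 12.
This cut is saturated, so no flow can exceed 12.

12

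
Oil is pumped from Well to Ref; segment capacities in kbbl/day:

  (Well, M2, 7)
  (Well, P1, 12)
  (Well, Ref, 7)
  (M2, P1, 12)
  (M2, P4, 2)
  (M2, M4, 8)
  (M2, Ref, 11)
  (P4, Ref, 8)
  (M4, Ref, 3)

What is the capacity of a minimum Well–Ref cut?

14

Augment Well→Ref: bottleneck 7, flow now 7.
Augment Well→M2→Ref: bottleneck 7, flow now 14.
No augmenting path remains; maximum flow = 14.
By max-flow min-cut, the minimum cut capacity equals the max flow.
In the residual graph, reachable from Well: {Well, P1}.
Min-cut edges: Well→M2 (7), Well→Ref (7); capacity 7 + 7 = 14.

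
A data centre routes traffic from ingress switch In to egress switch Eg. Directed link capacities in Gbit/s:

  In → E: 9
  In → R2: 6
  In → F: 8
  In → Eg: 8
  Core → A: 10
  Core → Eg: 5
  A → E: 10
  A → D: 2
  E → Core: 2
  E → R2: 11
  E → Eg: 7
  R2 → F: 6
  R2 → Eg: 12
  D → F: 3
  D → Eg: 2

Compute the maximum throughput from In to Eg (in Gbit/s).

23

Augment In→Eg: bottleneck 8, flow now 8.
Augment In→E→Eg: bottleneck 7, flow now 15.
Augment In→R2→Eg: bottleneck 6, flow now 21.
Augment In→E→Core→Eg: bottleneck 2, flow now 23.
No augmenting path remains; maximum flow = 23.
In the residual graph, reachable from In: {In, F}.
Min-cut edges: In→E (9), In→R2 (6), In→Eg (8); capacity 9 + 6 + 8 = 23.
This cut is saturated, so no flow can exceed 23.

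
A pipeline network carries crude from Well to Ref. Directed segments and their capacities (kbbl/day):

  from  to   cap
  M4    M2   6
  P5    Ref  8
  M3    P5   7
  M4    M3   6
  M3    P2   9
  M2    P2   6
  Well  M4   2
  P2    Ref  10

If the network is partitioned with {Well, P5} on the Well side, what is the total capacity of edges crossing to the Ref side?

Edges leaving {Well, P5}: Well→M4 (2), P5→Ref (8).
Cut capacity = 2 + 8 = 10.

10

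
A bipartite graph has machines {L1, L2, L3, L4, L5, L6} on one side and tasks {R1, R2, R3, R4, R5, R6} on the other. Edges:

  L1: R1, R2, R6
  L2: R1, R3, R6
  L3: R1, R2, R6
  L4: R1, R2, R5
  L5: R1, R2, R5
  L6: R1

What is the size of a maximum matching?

Unit-capacity flow: source→left, listed edges, right→sink; max matching = max flow.
Augmenting path L1→R1 (+1); matched 1.
Augmenting path L2→R3 (+1); matched 2.
Augmenting path L3→R2 (+1); matched 3.
Augmenting path L4→R5 (+1); matched 4.
Augmenting path L5→R1→L1→R6 (+1); matched 5.
No augmenting path remains; maximum matching = 5.
König certificate: {L2, R1, R2, R5, R6} is a vertex cover of size 5 (every listed pair touches it), so no matching can be larger.

5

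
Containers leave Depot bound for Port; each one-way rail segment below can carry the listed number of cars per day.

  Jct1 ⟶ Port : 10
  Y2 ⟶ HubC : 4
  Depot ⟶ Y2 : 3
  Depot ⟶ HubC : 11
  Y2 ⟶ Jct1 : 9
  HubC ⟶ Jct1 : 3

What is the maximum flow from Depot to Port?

6

Augment Depot→Y2→Jct1→Port: bottleneck 3, flow now 3.
Augment Depot→HubC→Jct1→Port: bottleneck 3, flow now 6.
No augmenting path remains; maximum flow = 6.
In the residual graph, reachable from Depot: {Depot, HubC}.
Min-cut edges: Depot→Y2 (3), HubC→Jct1 (3); capacity 3 + 3 = 6.
This cut is saturated, so no flow can exceed 6.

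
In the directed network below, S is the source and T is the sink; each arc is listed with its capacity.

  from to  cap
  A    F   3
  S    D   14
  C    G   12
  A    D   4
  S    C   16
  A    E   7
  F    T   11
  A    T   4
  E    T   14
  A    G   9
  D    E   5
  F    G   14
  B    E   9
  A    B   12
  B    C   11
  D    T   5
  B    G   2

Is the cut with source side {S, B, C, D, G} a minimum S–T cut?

No — its capacity is 19, but the minimum cut has capacity 10.

Given cut capacity: 9 + 5 + 5 = 19.
Augment S→D→T: bottleneck 5, flow now 5.
Augment S→D→E→T: bottleneck 5, flow now 10.
No augmenting path remains; maximum flow = 10.
In the residual graph, reachable from S: {S, C, D, G}.
Min-cut edges: D→E (5), D→T (5); capacity 5 + 5 = 10.
Cut capacity 19 exceeds the max flow 10, so it is not minimum.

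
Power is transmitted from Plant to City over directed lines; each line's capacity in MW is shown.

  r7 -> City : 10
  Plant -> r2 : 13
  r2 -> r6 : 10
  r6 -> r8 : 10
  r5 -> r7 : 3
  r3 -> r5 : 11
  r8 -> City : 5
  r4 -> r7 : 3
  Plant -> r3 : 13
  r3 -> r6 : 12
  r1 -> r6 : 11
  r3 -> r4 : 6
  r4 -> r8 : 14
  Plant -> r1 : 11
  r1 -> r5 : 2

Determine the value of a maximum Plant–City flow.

11

Augment Plant→r1→r5→r7→City: bottleneck 2, flow now 2.
Augment Plant→r1→r6→r8→City: bottleneck 5, flow now 7.
Augment Plant→r3→r4→r7→City: bottleneck 3, flow now 10.
Augment Plant→r3→r5→r7→City: bottleneck 1, flow now 11.
No augmenting path remains; maximum flow = 11.
In the residual graph, reachable from Plant: {Plant, r1, r2, r3, r4, r5, r6, r8}.
Min-cut edges: r4→r7 (3), r5→r7 (3), r8→City (5); capacity 3 + 3 + 5 = 11.
This cut is saturated, so no flow can exceed 11.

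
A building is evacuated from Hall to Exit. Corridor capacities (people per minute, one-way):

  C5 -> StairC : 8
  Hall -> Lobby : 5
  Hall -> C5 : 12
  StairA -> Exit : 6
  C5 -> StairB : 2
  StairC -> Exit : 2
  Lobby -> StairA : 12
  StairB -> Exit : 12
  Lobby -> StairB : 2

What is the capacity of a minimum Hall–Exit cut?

Augment Hall→C5→StairC→Exit: bottleneck 2, flow now 2.
Augment Hall→C5→StairB→Exit: bottleneck 2, flow now 4.
Augment Hall→Lobby→StairA→Exit: bottleneck 5, flow now 9.
No augmenting path remains; maximum flow = 9.
By max-flow min-cut, the minimum cut capacity equals the max flow.
In the residual graph, reachable from Hall: {Hall, C5, StairC}.
Min-cut edges: Hall→Lobby (5), C5→StairB (2), StairC→Exit (2); capacity 5 + 2 + 2 = 9.

9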